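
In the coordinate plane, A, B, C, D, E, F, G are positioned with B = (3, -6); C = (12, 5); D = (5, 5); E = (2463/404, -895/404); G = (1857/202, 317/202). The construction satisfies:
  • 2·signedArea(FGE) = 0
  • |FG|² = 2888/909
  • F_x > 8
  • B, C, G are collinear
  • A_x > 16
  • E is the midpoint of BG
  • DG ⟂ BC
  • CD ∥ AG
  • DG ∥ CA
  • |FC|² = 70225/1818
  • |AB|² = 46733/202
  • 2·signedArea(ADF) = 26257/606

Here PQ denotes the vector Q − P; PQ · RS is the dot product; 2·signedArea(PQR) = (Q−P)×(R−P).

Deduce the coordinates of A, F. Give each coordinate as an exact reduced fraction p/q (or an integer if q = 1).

1. A_x = 3271/202  [CD ∥ AG ∩ DG ∥ CA]
2. A_y = 317/202  [CD ∥ AG ∩ DG ∥ CA]
   → A = (3271/202, 317/202)
3. F_x = 1629/202  [2·signedArea(FGE) = 0 ∩ 2·signedArea(ADF) = 26257/606]
4. F_y = 115/606  [2·signedArea(FGE) = 0 ∩ 2·signedArea(ADF) = 26257/606]
   → F = (1629/202, 115/606)

A = (3271/202, 317/202)
F = (1629/202, 115/606)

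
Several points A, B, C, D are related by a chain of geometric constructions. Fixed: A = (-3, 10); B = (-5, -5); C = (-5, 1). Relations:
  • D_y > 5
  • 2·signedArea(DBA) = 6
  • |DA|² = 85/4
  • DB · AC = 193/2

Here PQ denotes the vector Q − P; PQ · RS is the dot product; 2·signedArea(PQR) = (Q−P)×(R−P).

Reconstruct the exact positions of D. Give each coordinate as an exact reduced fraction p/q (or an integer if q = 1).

D = (-4, 11/2)

1. D_x = -4  [2·signedArea(DBA) = 6 ∩ DB · AC = 193/2]
2. D_y = 11/2  [2·signedArea(DBA) = 6 ∩ DB · AC = 193/2]
   → D = (-4, 11/2)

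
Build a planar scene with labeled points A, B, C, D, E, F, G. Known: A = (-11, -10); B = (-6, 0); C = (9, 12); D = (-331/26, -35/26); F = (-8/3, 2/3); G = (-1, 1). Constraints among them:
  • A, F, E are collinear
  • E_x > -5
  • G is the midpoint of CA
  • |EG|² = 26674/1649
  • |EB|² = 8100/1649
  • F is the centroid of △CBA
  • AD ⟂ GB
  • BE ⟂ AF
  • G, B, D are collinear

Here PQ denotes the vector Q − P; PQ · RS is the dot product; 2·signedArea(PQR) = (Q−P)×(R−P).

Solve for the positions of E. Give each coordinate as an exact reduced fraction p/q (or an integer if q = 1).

1. E_x = -7014/1649  [A, F, E are collinear ∩ BE ⟂ AF]
2. E_y = -2250/1649  [A, F, E are collinear ∩ BE ⟂ AF]
   → E = (-7014/1649, -2250/1649)

E = (-7014/1649, -2250/1649)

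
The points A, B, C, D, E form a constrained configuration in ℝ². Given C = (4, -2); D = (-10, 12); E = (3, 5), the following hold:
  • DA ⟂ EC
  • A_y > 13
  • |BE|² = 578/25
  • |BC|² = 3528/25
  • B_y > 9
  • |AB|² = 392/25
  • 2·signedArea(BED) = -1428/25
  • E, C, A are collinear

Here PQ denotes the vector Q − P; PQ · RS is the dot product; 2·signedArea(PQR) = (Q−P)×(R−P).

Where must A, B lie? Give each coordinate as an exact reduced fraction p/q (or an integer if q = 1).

1. A_x = 44/25  [E, C, A are collinear ∩ DA ⟂ EC]
2. A_y = 342/25  [E, C, A are collinear ∩ DA ⟂ EC]
   → A = (44/25, 342/25)
3. B_x = 58/25  [line -7·x + -13·y + 3578/25 = 0 ∩ |BC|² = 3528/25]
4. B_y = 244/25  [line -7·x + -13·y + 3578/25 = 0 ∩ |BC|² = 3528/25]
   → B = (58/25, 244/25)

A = (44/25, 342/25)
B = (58/25, 244/25)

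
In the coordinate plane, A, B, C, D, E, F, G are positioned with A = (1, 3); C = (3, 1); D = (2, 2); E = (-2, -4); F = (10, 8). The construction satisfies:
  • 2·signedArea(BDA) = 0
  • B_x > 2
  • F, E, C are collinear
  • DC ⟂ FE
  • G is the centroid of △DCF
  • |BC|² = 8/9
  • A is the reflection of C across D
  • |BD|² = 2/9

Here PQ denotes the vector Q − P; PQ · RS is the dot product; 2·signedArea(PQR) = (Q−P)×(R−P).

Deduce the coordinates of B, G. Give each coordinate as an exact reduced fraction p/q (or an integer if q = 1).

B = (7/3, 5/3)
G = (5, 11/3)

1. B_x = 7/3  [line -1·x + -1·y + 4 = 0 ∩ |BD|² = 2/9]
2. B_y = 5/3  [line -1·x + -1·y + 4 = 0 ∩ |BD|² = 2/9]
   → B = (7/3, 5/3)
3. G_x = 5  [G is the centroid of △DCF]
4. G_y = 11/3  [G is the centroid of △DCF]
   → G = (5, 11/3)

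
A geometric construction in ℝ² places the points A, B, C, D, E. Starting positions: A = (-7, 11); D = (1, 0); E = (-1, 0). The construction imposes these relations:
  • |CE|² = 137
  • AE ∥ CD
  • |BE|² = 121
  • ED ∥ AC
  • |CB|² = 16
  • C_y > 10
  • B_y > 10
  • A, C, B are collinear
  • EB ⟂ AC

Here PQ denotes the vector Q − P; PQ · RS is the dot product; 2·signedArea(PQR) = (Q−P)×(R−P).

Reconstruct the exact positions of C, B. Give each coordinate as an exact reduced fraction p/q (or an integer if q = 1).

B = (-1, 11)
C = (-5, 11)

1. C_x = -5  [AE ∥ CD ∩ ED ∥ AC]
2. C_y = 11  [AE ∥ CD ∩ ED ∥ AC]
   → C = (-5, 11)
3. B_x = -1  [A, C, B are collinear ∩ EB ⟂ AC]
4. B_y = 11  [A, C, B are collinear ∩ EB ⟂ AC]
   → B = (-1, 11)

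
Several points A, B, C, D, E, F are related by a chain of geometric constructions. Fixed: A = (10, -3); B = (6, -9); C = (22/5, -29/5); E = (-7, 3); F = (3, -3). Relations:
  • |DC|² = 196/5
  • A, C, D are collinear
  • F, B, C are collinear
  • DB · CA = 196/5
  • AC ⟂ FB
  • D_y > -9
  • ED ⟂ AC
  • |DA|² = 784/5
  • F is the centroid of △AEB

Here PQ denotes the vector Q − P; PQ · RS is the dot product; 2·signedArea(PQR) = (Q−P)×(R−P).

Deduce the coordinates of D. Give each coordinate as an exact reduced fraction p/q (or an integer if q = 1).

D = (-6/5, -43/5)

1. D_x = -6/5  [A, C, D are collinear ∩ ED ⟂ AC]
2. D_y = -43/5  [A, C, D are collinear ∩ ED ⟂ AC]
   → D = (-6/5, -43/5)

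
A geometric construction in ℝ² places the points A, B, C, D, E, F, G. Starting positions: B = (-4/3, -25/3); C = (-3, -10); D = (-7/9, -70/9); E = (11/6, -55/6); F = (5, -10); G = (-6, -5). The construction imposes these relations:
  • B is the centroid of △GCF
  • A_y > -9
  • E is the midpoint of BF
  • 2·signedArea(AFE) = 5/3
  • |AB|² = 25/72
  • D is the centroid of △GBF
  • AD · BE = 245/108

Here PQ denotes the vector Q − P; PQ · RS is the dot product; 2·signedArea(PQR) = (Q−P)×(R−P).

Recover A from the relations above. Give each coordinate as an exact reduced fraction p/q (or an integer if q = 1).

A = (-7/4, -35/4)

1. A_x = -7/4  [2·signedArea(AFE) = 5/3 ∩ AD · BE = 245/108]
2. A_y = -35/4  [2·signedArea(AFE) = 5/3 ∩ AD · BE = 245/108]
   → A = (-7/4, -35/4)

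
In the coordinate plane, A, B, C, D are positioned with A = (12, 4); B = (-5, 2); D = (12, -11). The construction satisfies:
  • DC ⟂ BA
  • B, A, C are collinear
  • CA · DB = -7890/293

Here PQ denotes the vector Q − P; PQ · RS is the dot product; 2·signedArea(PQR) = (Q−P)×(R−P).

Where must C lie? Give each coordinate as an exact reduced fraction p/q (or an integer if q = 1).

1. C_x = 3006/293  [B, A, C are collinear ∩ DC ⟂ BA]
2. C_y = 1112/293  [B, A, C are collinear ∩ DC ⟂ BA]
   → C = (3006/293, 1112/293)

C = (3006/293, 1112/293)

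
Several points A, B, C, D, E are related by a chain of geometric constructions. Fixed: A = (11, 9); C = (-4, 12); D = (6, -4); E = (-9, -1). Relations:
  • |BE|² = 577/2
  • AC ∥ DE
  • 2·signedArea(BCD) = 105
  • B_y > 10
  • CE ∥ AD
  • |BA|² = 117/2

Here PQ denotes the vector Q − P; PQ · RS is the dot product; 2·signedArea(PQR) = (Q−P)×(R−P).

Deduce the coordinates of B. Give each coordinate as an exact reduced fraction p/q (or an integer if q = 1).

B = (7/2, 21/2)

1. B_x = 7/2  [line 16·x + 10·y + -161 = 0 ∩ |BE|² = 577/2]
2. B_y = 21/2  [line 16·x + 10·y + -161 = 0 ∩ |BE|² = 577/2]
   → B = (7/2, 21/2)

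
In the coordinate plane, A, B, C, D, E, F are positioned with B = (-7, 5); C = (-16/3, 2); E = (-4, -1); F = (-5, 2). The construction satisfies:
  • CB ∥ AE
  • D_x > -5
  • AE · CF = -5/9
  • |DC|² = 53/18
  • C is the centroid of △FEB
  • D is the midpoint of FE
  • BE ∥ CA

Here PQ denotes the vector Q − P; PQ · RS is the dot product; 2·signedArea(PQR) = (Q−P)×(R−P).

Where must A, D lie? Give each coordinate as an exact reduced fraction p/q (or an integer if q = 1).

1. A_x = -7/3  [CB ∥ AE ∩ BE ∥ CA]
2. A_y = -4  [CB ∥ AE ∩ BE ∥ CA]
   → A = (-7/3, -4)
3. D_x = -9/2  [D is the midpoint of FE]
4. D_y = 1/2  [D is the midpoint of FE]
   → D = (-9/2, 1/2)

A = (-7/3, -4)
D = (-9/2, 1/2)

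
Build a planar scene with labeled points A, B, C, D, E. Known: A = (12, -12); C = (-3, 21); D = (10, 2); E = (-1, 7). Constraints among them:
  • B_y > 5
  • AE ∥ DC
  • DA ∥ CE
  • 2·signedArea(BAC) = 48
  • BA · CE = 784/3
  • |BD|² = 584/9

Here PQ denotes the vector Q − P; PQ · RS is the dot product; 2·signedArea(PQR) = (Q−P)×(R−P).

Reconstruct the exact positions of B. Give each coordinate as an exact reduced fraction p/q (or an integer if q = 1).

B = (8/3, 16/3)

1. B_x = 8/3  [BA · CE = 784/3 ∩ 2·signedArea(BAC) = 48]
2. B_y = 16/3  [BA · CE = 784/3 ∩ 2·signedArea(BAC) = 48]
   → B = (8/3, 16/3)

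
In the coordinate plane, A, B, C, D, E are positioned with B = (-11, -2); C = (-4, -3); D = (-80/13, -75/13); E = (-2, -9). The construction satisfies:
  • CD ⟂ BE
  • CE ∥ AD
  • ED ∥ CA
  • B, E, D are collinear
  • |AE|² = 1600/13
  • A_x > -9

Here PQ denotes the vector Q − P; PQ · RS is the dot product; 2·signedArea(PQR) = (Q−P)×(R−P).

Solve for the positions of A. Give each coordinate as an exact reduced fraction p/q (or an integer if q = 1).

A = (-106/13, 3/13)

1. A_x = -106/13  [CE ∥ AD ∩ ED ∥ CA]
2. A_y = 3/13  [CE ∥ AD ∩ ED ∥ CA]
   → A = (-106/13, 3/13)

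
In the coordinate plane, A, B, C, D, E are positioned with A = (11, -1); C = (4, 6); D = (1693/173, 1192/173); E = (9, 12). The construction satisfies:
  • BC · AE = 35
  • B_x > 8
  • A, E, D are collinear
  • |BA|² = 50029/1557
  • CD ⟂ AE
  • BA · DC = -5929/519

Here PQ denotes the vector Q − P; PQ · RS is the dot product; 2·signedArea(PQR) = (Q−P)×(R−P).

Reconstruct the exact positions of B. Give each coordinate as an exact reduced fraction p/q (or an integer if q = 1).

1. B_x = 4288/519  [BA · DC = -5929/519 ∩ BC · AE = 35]
2. B_y = 2057/519  [BA · DC = -5929/519 ∩ BC · AE = 35]
   → B = (4288/519, 2057/519)

B = (4288/519, 2057/519)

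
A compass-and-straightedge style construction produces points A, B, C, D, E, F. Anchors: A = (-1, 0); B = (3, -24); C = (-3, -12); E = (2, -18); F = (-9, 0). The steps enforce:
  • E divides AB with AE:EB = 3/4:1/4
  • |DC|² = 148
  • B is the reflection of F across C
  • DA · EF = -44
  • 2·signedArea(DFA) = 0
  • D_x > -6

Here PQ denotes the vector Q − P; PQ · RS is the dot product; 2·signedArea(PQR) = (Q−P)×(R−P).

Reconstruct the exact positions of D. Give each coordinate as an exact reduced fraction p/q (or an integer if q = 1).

D = (-5, 0)

1. D_x = -5  [2·signedArea(DFA) = 0 ∩ DA · EF = -44]
2. D_y = 0  [2·signedArea(DFA) = 0 ∩ DA · EF = -44]
   → D = (-5, 0)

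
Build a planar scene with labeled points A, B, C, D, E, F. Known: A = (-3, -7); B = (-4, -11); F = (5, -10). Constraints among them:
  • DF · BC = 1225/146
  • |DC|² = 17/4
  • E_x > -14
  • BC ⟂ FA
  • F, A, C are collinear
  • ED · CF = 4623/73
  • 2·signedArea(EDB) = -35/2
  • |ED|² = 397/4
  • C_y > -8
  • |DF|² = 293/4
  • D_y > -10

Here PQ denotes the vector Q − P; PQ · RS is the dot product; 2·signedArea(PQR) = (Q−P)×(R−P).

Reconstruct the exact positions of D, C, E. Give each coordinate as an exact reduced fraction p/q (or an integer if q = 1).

C = (-187/73, -523/73)
D = (-7/2, -9)
E = (-13, -12)

1. C_x = -187/73  [F, A, C are collinear ∩ BC ⟂ FA]
2. C_y = -523/73  [F, A, C are collinear ∩ BC ⟂ FA]
   → C = (-187/73, -523/73)
3. D_x = -7/2  [line -105/73·x + -280/73·y + -5775/146 = 0 ∩ |DF|² = 293/4]
4. D_y = -9  [line -105/73·x + -280/73·y + -5775/146 = 0 ∩ |DF|² = 293/4]
   → D = (-7/2, -9)
5. E_x = -13  [2·signedArea(EDB) = -35/2 ∩ ED · CF = 4623/73]
6. E_y = -12  [2·signedArea(EDB) = -35/2 ∩ ED · CF = 4623/73]
   → E = (-13, -12)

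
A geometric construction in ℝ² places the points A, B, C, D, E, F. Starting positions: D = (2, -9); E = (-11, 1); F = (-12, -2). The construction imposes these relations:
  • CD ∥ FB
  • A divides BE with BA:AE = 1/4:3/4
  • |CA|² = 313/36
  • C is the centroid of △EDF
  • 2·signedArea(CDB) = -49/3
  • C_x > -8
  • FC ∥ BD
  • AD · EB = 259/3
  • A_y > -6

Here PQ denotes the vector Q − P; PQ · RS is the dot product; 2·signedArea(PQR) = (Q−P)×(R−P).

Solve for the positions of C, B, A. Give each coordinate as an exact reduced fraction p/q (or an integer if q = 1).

A = (-5, -11/2)
B = (-3, -23/3)
C = (-7, -10/3)

1. C_x = -7  [C is the centroid of △EDF]
2. C_y = -10/3  [C is the centroid of △EDF]
   → C = (-7, -10/3)
3. B_x = -3  [FC ∥ BD ∩ CD ∥ FB]
4. B_y = -23/3  [FC ∥ BD ∩ CD ∥ FB]
   → B = (-3, -23/3)
5. A_x = -5  [A divides BE with BA:AE = 1/4:3/4]
6. A_y = -11/2  [A divides BE with BA:AE = 1/4:3/4]
   → A = (-5, -11/2)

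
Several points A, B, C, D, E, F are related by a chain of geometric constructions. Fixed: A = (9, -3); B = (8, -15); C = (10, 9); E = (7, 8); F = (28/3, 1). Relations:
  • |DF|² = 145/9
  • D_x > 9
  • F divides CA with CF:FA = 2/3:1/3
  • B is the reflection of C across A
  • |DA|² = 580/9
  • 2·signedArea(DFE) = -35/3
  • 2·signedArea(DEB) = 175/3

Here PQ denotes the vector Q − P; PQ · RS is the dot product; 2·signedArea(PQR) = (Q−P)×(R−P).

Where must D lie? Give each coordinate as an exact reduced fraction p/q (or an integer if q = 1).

D = (29/3, 5)

1. D_x = 29/3  [2·signedArea(DFE) = -35/3 ∩ 2·signedArea(DEB) = 175/3]
2. D_y = 5  [2·signedArea(DFE) = -35/3 ∩ 2·signedArea(DEB) = 175/3]
   → D = (29/3, 5)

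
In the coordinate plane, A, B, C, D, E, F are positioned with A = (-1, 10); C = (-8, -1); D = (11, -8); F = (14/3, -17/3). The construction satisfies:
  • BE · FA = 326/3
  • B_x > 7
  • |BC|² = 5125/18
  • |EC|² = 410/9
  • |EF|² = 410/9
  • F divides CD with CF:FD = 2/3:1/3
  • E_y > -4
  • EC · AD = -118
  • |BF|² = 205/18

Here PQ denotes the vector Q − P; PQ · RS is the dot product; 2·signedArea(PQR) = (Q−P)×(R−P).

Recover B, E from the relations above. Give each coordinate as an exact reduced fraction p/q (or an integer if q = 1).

B = (47/6, -41/6)
E = (-5/3, -10/3)

1. E_x = -5/3  [line -12·x + 18·y + 40 = 0 ∩ |EC|² = 410/9]
2. E_y = -10/3  [line -12·x + 18·y + 40 = 0 ∩ |EC|² = 410/9]
   → E = (-5/3, -10/3)
3. B_x = 47/6  [line 17/3·x + -47/3·y + -1363/9 = 0 ∩ |BC|² = 5125/18]
4. B_y = -41/6  [line 17/3·x + -47/3·y + -1363/9 = 0 ∩ |BC|² = 5125/18]
   → B = (47/6, -41/6)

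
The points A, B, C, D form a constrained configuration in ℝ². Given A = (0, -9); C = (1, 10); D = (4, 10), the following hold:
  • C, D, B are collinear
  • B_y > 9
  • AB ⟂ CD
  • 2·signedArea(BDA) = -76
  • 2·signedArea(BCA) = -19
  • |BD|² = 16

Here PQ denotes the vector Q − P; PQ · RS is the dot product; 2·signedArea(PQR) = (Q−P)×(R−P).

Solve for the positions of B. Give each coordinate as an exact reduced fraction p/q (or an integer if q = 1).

1. B_x = 0  [C, D, B are collinear ∩ AB ⟂ CD]
2. B_y = 10  [C, D, B are collinear ∩ AB ⟂ CD]
   → B = (0, 10)

B = (0, 10)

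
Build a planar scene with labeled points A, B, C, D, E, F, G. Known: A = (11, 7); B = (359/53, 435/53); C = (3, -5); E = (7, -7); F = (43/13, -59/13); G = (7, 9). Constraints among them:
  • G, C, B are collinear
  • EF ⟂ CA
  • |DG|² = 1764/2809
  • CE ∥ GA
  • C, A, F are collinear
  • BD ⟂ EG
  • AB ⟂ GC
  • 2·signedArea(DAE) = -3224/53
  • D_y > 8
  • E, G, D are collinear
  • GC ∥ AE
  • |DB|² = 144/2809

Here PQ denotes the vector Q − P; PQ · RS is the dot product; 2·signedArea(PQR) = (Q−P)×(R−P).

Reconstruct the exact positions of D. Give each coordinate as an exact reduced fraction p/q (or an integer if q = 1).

1. D_x = 7  [E, G, D are collinear ∩ BD ⟂ EG]
2. D_y = 435/53  [E, G, D are collinear ∩ BD ⟂ EG]
   → D = (7, 435/53)

D = (7, 435/53)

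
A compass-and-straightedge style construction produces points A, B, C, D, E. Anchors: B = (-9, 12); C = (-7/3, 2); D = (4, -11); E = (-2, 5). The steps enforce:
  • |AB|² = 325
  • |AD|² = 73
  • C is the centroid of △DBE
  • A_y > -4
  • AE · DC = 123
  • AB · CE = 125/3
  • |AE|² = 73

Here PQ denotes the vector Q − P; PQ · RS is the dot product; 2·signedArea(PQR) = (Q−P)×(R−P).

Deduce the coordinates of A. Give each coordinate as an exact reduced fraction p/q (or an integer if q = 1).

1. A_x = 1  [AB · CE = 125/3 ∩ AE · DC = 123]
2. A_y = -3  [AB · CE = 125/3 ∩ AE · DC = 123]
   → A = (1, -3)

A = (1, -3)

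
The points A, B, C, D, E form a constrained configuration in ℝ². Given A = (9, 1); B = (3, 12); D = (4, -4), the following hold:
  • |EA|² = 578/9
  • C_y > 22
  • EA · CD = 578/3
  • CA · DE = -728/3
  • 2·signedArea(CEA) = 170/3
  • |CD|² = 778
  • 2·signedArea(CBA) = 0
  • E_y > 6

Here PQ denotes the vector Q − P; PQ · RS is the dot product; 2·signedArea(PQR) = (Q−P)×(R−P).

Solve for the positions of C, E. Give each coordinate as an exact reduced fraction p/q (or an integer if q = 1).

C = (-3, 23)
E = (10/3, 20/3)

1. C_x = -3  [line 11·x + 6·y + -105 = 0 ∩ |CD|² = 778]
2. C_y = 23  [line 11·x + 6·y + -105 = 0 ∩ |CD|² = 778]
   → C = (-3, 23)
3. E_x = 10/3  [EA · CD = 578/3 ∩ 2·signedArea(CEA) = 170/3]
4. E_y = 20/3  [EA · CD = 578/3 ∩ 2·signedArea(CEA) = 170/3]
   → E = (10/3, 20/3)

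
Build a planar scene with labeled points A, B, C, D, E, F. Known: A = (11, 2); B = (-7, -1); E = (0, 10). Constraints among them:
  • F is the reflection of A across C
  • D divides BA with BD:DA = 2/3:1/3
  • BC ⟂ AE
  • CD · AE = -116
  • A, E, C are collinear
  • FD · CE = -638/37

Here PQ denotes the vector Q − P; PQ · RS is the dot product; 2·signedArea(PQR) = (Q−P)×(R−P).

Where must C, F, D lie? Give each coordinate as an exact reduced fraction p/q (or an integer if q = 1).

C = (121/185, 1762/185)
D = (5, 1)
F = (-1793/185, 3154/185)

1. C_x = 121/185  [A, E, C are collinear ∩ BC ⟂ AE]
2. C_y = 1762/185  [A, E, C are collinear ∩ BC ⟂ AE]
   → C = (121/185, 1762/185)
3. F_x = -1793/185  [F is the reflection of A across C]
4. F_y = 3154/185  [F is the reflection of A across C]
   → F = (-1793/185, 3154/185)
5. D_x = 5  [D divides BA with BD:DA = 2/3:1/3]
6. D_y = 1  [D divides BA with BD:DA = 2/3:1/3]
   → D = (5, 1)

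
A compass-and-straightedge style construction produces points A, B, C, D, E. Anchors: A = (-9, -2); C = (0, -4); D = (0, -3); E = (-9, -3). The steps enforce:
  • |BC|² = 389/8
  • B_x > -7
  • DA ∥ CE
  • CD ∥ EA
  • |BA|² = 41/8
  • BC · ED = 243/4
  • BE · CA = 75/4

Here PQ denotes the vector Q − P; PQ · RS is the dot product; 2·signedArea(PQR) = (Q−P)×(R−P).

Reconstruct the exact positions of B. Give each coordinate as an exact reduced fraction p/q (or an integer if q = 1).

B = (-27/4, -9/4)

1. B_x = -27/4  [BC · ED = 243/4 ∩ BE · CA = 75/4]
2. B_y = -9/4  [BC · ED = 243/4 ∩ BE · CA = 75/4]
   → B = (-27/4, -9/4)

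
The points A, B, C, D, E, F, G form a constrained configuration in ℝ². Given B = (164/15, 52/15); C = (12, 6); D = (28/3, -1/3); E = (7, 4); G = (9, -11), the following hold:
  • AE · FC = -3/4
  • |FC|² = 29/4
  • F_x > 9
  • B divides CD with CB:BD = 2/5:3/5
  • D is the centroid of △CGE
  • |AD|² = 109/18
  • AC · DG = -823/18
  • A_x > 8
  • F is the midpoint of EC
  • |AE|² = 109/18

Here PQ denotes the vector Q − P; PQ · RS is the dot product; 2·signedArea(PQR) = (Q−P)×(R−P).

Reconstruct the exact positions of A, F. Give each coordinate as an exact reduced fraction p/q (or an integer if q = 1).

A = (49/6, 11/6)
F = (19/2, 5)

1. A_x = 49/6  [line 1/3·x + 32/3·y + -401/18 = 0 ∩ |AE|² = 109/18]
2. A_y = 11/6  [line 1/3·x + 32/3·y + -401/18 = 0 ∩ |AE|² = 109/18]
   → A = (49/6, 11/6)
3. F_x = 19/2  [AE · FC = -3/4 ∩ F is the midpoint of EC]
4. F_y = 5  [AE · FC = -3/4 ∩ F is the midpoint of EC]
   → F = (19/2, 5)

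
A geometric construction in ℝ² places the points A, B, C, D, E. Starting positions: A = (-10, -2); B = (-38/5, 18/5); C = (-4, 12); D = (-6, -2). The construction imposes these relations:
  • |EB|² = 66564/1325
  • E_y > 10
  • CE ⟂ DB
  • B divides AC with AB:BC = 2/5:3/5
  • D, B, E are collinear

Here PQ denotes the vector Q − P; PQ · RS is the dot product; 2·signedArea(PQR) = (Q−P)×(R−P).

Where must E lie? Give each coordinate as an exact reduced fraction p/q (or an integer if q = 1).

1. E_x = -506/53  [D, B, E are collinear ∩ CE ⟂ DB]
2. E_y = 552/53  [D, B, E are collinear ∩ CE ⟂ DB]
   → E = (-506/53, 552/53)

E = (-506/53, 552/53)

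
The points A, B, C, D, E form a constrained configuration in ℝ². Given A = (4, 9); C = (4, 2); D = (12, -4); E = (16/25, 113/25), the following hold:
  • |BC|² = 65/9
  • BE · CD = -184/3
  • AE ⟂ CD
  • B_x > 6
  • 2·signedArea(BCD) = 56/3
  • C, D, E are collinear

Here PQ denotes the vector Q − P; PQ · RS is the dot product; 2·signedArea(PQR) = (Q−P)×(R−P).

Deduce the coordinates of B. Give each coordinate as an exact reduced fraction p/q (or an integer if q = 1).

B = (20/3, 7/3)

1. B_x = 20/3  [2·signedArea(BCD) = 56/3 ∩ BE · CD = -184/3]
2. B_y = 7/3  [2·signedArea(BCD) = 56/3 ∩ BE · CD = -184/3]
   → B = (20/3, 7/3)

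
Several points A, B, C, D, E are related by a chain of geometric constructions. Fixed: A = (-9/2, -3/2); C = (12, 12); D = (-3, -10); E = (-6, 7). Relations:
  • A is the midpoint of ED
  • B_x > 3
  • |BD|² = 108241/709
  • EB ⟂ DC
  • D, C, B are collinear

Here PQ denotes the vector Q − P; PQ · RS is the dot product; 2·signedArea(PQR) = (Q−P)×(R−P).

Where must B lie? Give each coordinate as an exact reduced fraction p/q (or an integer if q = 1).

1. B_x = 2808/709  [D, C, B are collinear ∩ EB ⟂ DC]
2. B_y = 148/709  [D, C, B are collinear ∩ EB ⟂ DC]
   → B = (2808/709, 148/709)

B = (2808/709, 148/709)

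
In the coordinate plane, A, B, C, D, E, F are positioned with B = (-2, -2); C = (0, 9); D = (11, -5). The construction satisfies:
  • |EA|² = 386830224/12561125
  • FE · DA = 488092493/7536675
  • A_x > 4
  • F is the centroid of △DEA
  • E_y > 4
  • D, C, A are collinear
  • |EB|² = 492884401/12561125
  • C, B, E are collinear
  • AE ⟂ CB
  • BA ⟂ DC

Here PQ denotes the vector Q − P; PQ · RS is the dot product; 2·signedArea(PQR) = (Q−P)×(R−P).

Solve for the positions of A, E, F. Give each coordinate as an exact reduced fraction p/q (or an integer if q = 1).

A = (1452/317, 1005/317)
E = (-34848/39625, 164961/39625)
F = (582527/118875, 92461/118875)

1. A_x = 1452/317  [D, C, A are collinear ∩ BA ⟂ DC]
2. A_y = 1005/317  [D, C, A are collinear ∩ BA ⟂ DC]
   → A = (1452/317, 1005/317)
3. E_x = -34848/39625  [C, B, E are collinear ∩ AE ⟂ CB]
4. E_y = 164961/39625  [C, B, E are collinear ∩ AE ⟂ CB]
   → E = (-34848/39625, 164961/39625)
5. F_x = 582527/118875  [F is the centroid of △DEA]
6. F_y = 92461/118875  [F is the centroid of △DEA]
   → F = (582527/118875, 92461/118875)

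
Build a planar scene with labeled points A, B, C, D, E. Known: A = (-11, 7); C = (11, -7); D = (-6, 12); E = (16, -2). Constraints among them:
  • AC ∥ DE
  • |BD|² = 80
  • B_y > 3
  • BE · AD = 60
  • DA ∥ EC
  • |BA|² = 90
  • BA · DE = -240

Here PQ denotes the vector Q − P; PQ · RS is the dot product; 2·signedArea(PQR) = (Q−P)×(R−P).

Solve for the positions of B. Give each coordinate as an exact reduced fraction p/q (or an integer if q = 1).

1. B_x = -2  [BA · DE = -240 ∩ BE · AD = 60]
2. B_y = 4  [BA · DE = -240 ∩ BE · AD = 60]
   → B = (-2, 4)

B = (-2, 4)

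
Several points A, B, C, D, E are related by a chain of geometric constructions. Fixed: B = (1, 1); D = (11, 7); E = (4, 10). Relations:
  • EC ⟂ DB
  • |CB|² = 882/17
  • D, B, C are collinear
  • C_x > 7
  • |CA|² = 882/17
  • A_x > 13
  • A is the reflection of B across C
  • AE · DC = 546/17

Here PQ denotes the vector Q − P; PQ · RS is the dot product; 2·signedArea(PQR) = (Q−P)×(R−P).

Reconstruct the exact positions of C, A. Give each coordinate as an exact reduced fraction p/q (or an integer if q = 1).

1. C_x = 122/17  [D, B, C are collinear ∩ EC ⟂ DB]
2. C_y = 80/17  [D, B, C are collinear ∩ EC ⟂ DB]
   → C = (122/17, 80/17)
3. A_x = 227/17  [A is the reflection of B across C]
4. A_y = 143/17  [A is the reflection of B across C]
   → A = (227/17, 143/17)

A = (227/17, 143/17)
C = (122/17, 80/17)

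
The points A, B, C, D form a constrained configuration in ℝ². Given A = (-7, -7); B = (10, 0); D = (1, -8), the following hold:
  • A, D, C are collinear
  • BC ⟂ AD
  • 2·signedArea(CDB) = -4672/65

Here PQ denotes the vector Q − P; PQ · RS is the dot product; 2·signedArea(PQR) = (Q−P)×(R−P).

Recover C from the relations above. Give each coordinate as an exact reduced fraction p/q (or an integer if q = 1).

1. C_x = 577/65  [A, D, C are collinear ∩ BC ⟂ AD]
2. C_y = -584/65  [A, D, C are collinear ∩ BC ⟂ AD]
   → C = (577/65, -584/65)

C = (577/65, -584/65)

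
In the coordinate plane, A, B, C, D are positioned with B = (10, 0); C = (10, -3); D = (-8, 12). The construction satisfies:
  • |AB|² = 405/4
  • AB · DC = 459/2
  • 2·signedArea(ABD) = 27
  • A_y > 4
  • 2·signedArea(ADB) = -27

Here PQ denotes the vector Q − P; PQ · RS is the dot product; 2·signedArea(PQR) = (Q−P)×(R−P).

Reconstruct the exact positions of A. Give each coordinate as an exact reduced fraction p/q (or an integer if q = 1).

A = (1, 9/2)

1. A_x = 1  [2·signedArea(ADB) = -27 ∩ AB · DC = 459/2]
2. A_y = 9/2  [2·signedArea(ADB) = -27 ∩ AB · DC = 459/2]
   → A = (1, 9/2)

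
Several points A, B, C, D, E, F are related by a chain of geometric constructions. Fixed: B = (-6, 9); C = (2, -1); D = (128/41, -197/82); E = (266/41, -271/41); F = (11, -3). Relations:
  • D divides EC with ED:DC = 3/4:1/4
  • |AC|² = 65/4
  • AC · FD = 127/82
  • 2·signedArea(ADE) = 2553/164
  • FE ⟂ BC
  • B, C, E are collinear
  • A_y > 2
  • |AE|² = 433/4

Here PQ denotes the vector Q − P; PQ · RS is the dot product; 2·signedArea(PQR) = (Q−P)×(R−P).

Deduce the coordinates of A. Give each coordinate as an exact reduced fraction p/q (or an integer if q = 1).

1. A_x = 5/2  [2·signedArea(ADE) = 2553/164 ∩ AC · FD = 127/82]
2. A_y = 3  [2·signedArea(ADE) = 2553/164 ∩ AC · FD = 127/82]
   → A = (5/2, 3)

A = (5/2, 3)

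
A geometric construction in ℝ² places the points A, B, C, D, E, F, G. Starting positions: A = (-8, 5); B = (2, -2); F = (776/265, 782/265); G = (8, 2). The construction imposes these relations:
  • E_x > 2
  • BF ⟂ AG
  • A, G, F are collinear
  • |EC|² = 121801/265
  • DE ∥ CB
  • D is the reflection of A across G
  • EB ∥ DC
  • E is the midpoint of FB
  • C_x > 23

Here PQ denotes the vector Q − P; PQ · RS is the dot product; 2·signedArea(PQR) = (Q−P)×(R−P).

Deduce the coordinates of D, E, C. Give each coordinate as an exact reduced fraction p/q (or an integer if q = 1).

C = (6237/265, -921/265)
D = (24, -1)
E = (653/265, 126/265)

1. D_x = 24  [D is the reflection of A across G]
2. D_y = -1  [D is the reflection of A across G]
   → D = (24, -1)
3. E_x = 653/265  [E is the midpoint of FB]
4. E_y = 126/265  [E is the midpoint of FB]
   → E = (653/265, 126/265)
5. C_x = 6237/265  [DE ∥ CB ∩ EB ∥ DC]
6. C_y = -921/265  [DE ∥ CB ∩ EB ∥ DC]
   → C = (6237/265, -921/265)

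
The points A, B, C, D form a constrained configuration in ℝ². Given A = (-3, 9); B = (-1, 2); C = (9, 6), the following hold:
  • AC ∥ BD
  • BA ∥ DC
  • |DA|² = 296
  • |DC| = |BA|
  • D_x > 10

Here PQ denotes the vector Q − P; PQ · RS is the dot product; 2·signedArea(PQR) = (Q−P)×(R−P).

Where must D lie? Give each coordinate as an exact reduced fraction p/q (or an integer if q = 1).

1. D_x = 11  [BA ∥ DC ∩ AC ∥ BD]
2. D_y = -1  [BA ∥ DC ∩ AC ∥ BD]
   → D = (11, -1)

D = (11, -1)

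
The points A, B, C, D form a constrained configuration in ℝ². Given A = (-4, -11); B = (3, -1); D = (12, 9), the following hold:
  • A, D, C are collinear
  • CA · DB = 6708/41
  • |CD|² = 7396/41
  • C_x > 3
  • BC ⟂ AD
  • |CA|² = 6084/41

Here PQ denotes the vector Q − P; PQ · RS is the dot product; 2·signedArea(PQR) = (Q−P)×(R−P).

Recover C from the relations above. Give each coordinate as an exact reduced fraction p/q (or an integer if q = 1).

1. C_x = 148/41  [A, D, C are collinear ∩ BC ⟂ AD]
2. C_y = -61/41  [A, D, C are collinear ∩ BC ⟂ AD]
   → C = (148/41, -61/41)

C = (148/41, -61/41)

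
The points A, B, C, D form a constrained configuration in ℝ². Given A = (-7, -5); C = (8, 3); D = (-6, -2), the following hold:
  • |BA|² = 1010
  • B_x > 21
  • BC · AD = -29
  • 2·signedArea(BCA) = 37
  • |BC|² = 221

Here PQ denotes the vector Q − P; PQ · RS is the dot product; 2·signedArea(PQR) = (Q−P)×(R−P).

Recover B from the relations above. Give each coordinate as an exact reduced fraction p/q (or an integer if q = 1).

B = (22, 8)

1. B_x = 22  [2·signedArea(BCA) = 37 ∩ BC · AD = -29]
2. B_y = 8  [2·signedArea(BCA) = 37 ∩ BC · AD = -29]
   → B = (22, 8)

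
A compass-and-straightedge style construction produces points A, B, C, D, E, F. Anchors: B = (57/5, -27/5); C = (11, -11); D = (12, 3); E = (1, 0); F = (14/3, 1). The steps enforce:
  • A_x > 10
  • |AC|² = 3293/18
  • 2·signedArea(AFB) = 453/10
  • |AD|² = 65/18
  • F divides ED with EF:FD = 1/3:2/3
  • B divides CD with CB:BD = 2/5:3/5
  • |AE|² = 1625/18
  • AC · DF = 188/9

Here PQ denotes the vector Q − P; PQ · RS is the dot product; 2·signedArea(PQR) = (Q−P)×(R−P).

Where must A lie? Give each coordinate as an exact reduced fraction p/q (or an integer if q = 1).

1. A_x = 61/6  [AC · DF = 188/9 ∩ 2·signedArea(AFB) = 453/10]
2. A_y = 5/2  [AC · DF = 188/9 ∩ 2·signedArea(AFB) = 453/10]
   → A = (61/6, 5/2)

A = (61/6, 5/2)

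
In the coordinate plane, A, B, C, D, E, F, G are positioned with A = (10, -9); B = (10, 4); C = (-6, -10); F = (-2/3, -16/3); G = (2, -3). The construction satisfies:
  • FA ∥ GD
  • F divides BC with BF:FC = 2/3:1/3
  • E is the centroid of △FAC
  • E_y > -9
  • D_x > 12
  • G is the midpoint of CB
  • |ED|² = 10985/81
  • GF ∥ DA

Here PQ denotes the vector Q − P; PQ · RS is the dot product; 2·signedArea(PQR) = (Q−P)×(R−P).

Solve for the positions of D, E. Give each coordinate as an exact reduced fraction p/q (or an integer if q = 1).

D = (38/3, -20/3)
E = (10/9, -73/9)

1. D_x = 38/3  [GF ∥ DA ∩ FA ∥ GD]
2. D_y = -20/3  [GF ∥ DA ∩ FA ∥ GD]
   → D = (38/3, -20/3)
3. E_x = 10/9  [E is the centroid of △FAC]
4. E_y = -73/9  [E is the centroid of △FAC]
   → E = (10/9, -73/9)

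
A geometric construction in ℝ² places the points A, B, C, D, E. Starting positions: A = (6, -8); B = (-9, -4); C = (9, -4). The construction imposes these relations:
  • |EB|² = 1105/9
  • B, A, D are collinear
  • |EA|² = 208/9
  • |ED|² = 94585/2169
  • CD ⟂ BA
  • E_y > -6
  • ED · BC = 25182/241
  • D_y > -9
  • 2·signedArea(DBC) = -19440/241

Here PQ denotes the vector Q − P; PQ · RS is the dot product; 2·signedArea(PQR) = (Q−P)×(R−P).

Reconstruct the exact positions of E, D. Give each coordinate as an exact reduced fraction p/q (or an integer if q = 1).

1. D_x = 1881/241  [B, A, D are collinear ∩ CD ⟂ BA]
2. D_y = -2044/241  [B, A, D are collinear ∩ CD ⟂ BA]
   → D = (1881/241, -2044/241)
3. E_x = 2  [ED · BC = 25182/241]
4. E_y = -16/3  [|ED|² = 94585/2169]
   → E = (2, -16/3)

D = (1881/241, -2044/241)
E = (2, -16/3)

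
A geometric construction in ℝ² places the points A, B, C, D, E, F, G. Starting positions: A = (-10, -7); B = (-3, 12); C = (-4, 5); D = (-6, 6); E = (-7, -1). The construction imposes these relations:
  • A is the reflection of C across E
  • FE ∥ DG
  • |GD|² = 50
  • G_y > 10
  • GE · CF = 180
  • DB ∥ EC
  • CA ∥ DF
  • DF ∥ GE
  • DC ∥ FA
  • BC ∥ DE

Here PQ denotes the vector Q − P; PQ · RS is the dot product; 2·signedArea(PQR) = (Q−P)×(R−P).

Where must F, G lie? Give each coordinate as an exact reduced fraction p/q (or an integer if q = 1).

1. F_x = -12  [DC ∥ FA ∩ CA ∥ DF]
2. F_y = -6  [DC ∥ FA ∩ CA ∥ DF]
   → F = (-12, -6)
3. G_x = -1  [DF ∥ GE ∩ FE ∥ DG]
4. G_y = 11  [DF ∥ GE ∩ FE ∥ DG]
   → G = (-1, 11)

F = (-12, -6)
G = (-1, 11)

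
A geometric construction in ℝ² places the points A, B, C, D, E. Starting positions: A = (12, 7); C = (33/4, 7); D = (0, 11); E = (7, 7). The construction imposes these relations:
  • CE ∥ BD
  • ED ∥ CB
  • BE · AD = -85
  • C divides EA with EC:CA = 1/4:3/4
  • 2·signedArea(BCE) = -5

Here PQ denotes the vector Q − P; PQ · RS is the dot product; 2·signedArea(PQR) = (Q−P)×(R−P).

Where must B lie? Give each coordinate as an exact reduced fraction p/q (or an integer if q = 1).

B = (5/4, 11)

1. B_x = 5/4  [CE ∥ BD ∩ ED ∥ CB]
2. B_y = 11  [CE ∥ BD ∩ ED ∥ CB]
   → B = (5/4, 11)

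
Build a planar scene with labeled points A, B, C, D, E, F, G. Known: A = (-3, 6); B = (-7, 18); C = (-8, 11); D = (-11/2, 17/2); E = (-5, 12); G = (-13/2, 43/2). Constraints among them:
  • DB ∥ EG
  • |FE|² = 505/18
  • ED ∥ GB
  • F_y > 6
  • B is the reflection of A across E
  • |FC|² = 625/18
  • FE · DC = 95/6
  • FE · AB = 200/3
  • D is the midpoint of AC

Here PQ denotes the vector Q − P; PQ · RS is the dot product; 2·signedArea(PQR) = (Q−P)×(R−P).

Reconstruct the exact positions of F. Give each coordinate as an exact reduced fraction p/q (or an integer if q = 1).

F = (-23/6, 41/6)

1. F_x = -23/6  [FE · DC = 95/6 ∩ FE · AB = 200/3]
2. F_y = 41/6  [FE · DC = 95/6 ∩ FE · AB = 200/3]
   → F = (-23/6, 41/6)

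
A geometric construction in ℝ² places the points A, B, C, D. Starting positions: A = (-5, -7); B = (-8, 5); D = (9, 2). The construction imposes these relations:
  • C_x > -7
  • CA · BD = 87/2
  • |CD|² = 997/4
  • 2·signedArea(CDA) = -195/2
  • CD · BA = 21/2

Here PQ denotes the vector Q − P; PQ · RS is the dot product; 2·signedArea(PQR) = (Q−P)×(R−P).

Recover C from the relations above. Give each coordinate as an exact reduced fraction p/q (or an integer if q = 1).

C = (-13/2, -1)

1. C_x = -13/2  [2·signedArea(CDA) = -195/2 ∩ CD · BA = 21/2]
2. C_y = -1  [2·signedArea(CDA) = -195/2 ∩ CD · BA = 21/2]
   → C = (-13/2, -1)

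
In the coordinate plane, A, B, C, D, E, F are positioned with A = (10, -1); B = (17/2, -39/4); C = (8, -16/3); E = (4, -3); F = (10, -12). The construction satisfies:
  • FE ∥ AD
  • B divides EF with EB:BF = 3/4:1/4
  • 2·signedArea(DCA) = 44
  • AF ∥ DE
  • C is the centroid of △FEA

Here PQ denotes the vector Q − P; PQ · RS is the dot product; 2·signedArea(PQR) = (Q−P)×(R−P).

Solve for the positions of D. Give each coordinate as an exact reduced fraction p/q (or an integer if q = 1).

D = (4, 8)

1. D_x = 4  [AF ∥ DE ∩ FE ∥ AD]
2. D_y = 8  [AF ∥ DE ∩ FE ∥ AD]
   → D = (4, 8)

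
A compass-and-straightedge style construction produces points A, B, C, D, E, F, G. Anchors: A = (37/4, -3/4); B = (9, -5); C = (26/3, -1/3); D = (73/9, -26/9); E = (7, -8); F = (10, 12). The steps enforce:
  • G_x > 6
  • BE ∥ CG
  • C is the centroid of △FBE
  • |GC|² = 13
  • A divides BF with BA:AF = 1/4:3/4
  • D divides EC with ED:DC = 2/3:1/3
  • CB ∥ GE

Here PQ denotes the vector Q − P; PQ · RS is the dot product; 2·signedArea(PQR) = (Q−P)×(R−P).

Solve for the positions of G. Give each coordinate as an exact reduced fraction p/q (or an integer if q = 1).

G = (20/3, -10/3)

1. G_x = 20/3  [CB ∥ GE ∩ BE ∥ CG]
2. G_y = -10/3  [CB ∥ GE ∩ BE ∥ CG]
   → G = (20/3, -10/3)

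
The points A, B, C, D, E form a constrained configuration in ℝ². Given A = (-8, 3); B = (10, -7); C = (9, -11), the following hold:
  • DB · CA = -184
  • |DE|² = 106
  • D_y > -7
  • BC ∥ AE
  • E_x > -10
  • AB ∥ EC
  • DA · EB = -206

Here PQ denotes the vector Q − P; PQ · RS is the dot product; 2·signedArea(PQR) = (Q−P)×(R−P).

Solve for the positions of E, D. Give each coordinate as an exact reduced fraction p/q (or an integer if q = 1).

1. E_x = -9  [AB ∥ EC ∩ BC ∥ AE]
2. E_y = -1  [AB ∥ EC ∩ BC ∥ AE]
   → E = (-9, -1)
3. D_x = 0  [DB · CA = -184 ∩ DA · EB = -206]
4. D_y = -6  [DB · CA = -184 ∩ DA · EB = -206]
   → D = (0, -6)

D = (0, -6)
E = (-9, -1)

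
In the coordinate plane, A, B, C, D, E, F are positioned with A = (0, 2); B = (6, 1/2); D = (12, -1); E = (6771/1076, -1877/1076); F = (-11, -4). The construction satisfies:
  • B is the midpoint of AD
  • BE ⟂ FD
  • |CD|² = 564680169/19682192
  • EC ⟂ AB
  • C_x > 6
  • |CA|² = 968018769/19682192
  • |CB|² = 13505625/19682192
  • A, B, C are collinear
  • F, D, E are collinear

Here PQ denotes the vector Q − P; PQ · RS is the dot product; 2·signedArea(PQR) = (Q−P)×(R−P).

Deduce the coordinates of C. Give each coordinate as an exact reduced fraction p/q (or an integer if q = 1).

C = (31113/4573, 5471/18292)

1. C_x = 31113/4573  [A, B, C are collinear ∩ EC ⟂ AB]
2. C_y = 5471/18292  [A, B, C are collinear ∩ EC ⟂ AB]
   → C = (31113/4573, 5471/18292)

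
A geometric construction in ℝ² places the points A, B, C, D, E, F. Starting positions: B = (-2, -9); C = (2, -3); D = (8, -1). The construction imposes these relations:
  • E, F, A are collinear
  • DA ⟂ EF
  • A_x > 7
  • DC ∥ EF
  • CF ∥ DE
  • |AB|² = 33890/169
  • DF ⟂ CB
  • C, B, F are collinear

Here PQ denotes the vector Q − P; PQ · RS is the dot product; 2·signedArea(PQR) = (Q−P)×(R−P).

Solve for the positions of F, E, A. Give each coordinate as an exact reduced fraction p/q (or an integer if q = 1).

A = (457/65, 124/65)
E = (140/13, 41/13)
F = (62/13, 15/13)

1. F_x = 62/13  [C, B, F are collinear ∩ DF ⟂ CB]
2. F_y = 15/13  [C, B, F are collinear ∩ DF ⟂ CB]
   → F = (62/13, 15/13)
3. E_x = 140/13  [DC ∥ EF ∩ CF ∥ DE]
4. E_y = 41/13  [DC ∥ EF ∩ CF ∥ DE]
   → E = (140/13, 41/13)
5. A_x = 457/65  [E, F, A are collinear ∩ DA ⟂ EF]
6. A_y = 124/65  [E, F, A are collinear ∩ DA ⟂ EF]
   → A = (457/65, 124/65)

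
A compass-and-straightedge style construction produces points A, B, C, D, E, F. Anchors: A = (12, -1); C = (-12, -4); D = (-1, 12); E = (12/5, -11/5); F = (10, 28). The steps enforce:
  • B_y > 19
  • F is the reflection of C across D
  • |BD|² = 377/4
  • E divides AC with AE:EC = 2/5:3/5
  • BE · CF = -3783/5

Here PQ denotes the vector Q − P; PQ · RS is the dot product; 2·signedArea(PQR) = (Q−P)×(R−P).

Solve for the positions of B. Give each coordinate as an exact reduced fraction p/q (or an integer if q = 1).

B = (9/2, 20)

1. B_x = 9/2  [line -22·x + -32·y + 739 = 0 ∩ |BD|² = 377/4]
2. B_y = 20  [line -22·x + -32·y + 739 = 0 ∩ |BD|² = 377/4]
   → B = (9/2, 20)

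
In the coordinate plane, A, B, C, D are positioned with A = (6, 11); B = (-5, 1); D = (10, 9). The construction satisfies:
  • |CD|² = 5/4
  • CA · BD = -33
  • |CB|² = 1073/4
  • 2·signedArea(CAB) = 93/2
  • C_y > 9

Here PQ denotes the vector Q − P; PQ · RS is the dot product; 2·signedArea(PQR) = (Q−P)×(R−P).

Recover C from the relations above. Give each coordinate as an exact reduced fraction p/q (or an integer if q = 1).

C = (9, 19/2)

1. C_x = 9  [2·signedArea(CAB) = 93/2 ∩ CA · BD = -33]
2. C_y = 19/2  [2·signedArea(CAB) = 93/2 ∩ CA · BD = -33]
   → C = (9, 19/2)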